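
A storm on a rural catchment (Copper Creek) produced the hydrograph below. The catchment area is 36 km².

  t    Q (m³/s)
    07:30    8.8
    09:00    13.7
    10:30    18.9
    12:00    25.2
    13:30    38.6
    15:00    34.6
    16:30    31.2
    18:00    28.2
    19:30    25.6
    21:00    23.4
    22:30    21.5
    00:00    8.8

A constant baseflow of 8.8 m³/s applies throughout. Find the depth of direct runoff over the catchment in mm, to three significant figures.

d ≈ 25.9 mm

Direct runoff: 0.0, 4.9, 10.1, 16.4, 29.8, 25.8, 22.4, 19.4, 16.8, 14.6, 12.7, 0.0 m³/s; ΣQ_DR = 172.9 m³/s.
V = ΣQ_DR · Δt = 172.9 × 5400 s = 9.337 × 10^5 m³.
Over A = 36 km², depth = V / A = 25.9 mm.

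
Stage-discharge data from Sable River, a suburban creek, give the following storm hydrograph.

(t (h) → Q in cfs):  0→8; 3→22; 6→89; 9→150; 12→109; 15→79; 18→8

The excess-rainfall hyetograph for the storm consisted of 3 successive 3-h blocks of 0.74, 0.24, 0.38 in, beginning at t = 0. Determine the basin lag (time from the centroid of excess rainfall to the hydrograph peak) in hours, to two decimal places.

t_L ≈ 5.29 h

Centroid of excess rainfall: t_c = Σ P_i·t̄_i / ΣP_i = 3.7059 h (block centres at 1.5, 4.5, 7.5 h).
Hydrograph peak occurs at t = 9 h, so basin lag t_L = 9 − 3.7059 = 5.29 h.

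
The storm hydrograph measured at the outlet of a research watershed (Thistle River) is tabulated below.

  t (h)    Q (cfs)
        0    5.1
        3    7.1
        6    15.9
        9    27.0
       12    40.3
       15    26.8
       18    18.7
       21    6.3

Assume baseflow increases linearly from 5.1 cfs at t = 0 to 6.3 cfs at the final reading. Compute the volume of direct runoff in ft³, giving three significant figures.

V ≈ 1.10 × 10^6 ft³

Direct-runoff ordinates (Q − Q_b): 0.00, 1.83, 10.46, 21.39, 34.51, 20.84, 12.57, 0.00 cfs.
ΣQ_DR = 101.6 cfs.
With Δt = 3 h = 10800 s, V = ΣQ_DR · Δt = 101.6 × 10800 = 1.10 × 10^6 ft³.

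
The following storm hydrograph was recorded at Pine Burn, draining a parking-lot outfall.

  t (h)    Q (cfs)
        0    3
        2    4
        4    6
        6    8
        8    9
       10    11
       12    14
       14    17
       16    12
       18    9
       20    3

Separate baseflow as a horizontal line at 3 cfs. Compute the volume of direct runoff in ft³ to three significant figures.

V ≈ 4.54 × 10^5 ft³

Direct-runoff ordinates (Q − Q_b): 0.0, 1.0, 3.0, 5.0, 6.0, 8.0, 11.0, 14.0, 9.0, 6.0, 0.0 cfs.
ΣQ_DR = 63.00 cfs.
With Δt = 2 h = 7200 s, V = ΣQ_DR · Δt = 63.00 × 7200 = 4.54 × 10^5 ft³.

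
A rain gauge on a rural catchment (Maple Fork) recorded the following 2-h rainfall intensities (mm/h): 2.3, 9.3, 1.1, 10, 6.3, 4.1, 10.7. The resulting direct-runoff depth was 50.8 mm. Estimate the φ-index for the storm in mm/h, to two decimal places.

Only the 5 blocks with intensity above φ contribute runoff: 9.3, 10, 6.3, 4.1, 10.7 mm/h.
Σ(I−φ)·Δt = d  ⇒  (9.3+10+6.3+4.1+10.7 − 5φ)·2 = 50.8
φ = (40.40 − 50.8/2) / 5 = 3.00 mm/h.

φ ≈ 3.00 mm/h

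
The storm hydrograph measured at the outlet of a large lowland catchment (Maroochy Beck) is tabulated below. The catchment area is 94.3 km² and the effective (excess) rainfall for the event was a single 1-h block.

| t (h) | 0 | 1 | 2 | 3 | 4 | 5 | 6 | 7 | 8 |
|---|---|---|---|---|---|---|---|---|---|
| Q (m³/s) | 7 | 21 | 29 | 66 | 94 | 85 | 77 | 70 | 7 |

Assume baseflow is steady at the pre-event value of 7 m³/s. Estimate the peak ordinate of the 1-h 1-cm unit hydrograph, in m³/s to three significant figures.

U_p ≈ 58.0 m³/s

Direct runoff: 0.0, 14.0, 22.0, 59.0, 87.0, 78.0, 70.0, 63.0, 0.0 m³/s; ΣQ_DR = 393.0 m³/s, peak = 87.0 m³/s.
Runoff depth d = ΣQ_DR·Δt / A = 393.0 × 3600 / (94.3 km²) = 15.00 mm.
The 1-cm UH is the DRH scaled by (10 mm)/d, so U_p = 87.0 × 10/15.00 = 58.0 m³/s.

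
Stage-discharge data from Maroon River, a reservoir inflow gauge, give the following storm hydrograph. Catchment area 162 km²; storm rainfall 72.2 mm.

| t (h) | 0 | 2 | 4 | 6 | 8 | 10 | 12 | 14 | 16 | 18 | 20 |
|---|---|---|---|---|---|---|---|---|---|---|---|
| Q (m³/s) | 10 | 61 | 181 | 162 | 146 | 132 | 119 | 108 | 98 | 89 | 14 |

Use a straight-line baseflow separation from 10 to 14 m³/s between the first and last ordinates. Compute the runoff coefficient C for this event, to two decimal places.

ΣQ_DR = 988.0 m³/s; V = ΣQ_DR·Δt = 7.114 × 10^6 m³.
Runoff depth d = V / A = 43.91 mm.
C = d / P = 43.91 / 72.2 = 0.61.

C ≈ 0.61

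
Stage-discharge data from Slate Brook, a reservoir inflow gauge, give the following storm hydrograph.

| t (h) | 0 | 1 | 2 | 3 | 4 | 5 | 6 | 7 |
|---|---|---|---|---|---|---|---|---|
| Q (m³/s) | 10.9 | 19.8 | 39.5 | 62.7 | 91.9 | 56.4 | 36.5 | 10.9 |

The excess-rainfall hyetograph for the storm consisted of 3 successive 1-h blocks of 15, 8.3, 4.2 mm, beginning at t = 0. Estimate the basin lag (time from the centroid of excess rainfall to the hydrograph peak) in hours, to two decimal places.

Centroid of excess rainfall: t_c = Σ P_i·t̄_i / ΣP_i = 1.1073 h (block centres at 0.5, 1.5, 2.5 h).
Hydrograph peak occurs at t = 4 h, so basin lag t_L = 4 − 1.1073 = 2.89 h.

t_L ≈ 2.89 h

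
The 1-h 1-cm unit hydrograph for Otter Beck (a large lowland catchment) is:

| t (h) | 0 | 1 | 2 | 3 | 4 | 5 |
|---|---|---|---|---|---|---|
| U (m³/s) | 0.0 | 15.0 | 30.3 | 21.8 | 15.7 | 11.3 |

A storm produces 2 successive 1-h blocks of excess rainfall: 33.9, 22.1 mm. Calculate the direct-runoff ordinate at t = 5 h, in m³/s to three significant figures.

By discrete convolution, Q_j = Σ (P_i / 10 mm) · U_{j−i}.
At t = 5 h (j=5): Q = (33.9/10)·11.3 + (22.1/10)·15.7 = 73.0 m³/s.

Q ≈ 73.0 m³/s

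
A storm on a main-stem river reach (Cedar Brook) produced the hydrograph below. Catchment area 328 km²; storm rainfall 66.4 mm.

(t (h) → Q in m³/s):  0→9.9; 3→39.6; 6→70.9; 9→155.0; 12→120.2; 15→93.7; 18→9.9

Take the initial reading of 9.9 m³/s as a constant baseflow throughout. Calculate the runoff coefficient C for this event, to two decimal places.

ΣQ_DR = 429.9 m³/s; V = ΣQ_DR·Δt = 4.643 × 10^6 m³.
Runoff depth d = V / A = 14.16 mm.
C = d / P = 14.16 / 66.4 = 0.21.

C ≈ 0.21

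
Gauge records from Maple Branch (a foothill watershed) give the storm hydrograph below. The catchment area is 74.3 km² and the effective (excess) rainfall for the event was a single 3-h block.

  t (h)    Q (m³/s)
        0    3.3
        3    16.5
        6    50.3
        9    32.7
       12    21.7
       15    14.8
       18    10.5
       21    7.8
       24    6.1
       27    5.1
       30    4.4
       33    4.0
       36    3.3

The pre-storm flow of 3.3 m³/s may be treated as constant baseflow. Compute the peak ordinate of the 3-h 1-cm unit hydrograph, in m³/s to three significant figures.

Direct runoff: 0.0, 13.2, 47.0, 29.4, 18.4, 11.5, 7.2, 4.5, 2.8, 1.8, 1.1, 0.7, 0.0 m³/s; ΣQ_DR = 137.6 m³/s, peak = 47.0 m³/s.
Runoff depth d = ΣQ_DR·Δt / A = 137.6 × 10800 / (74.3 km²) = 20.00 mm.
The 1-cm UH is the DRH scaled by (10 mm)/d, so U_p = 47.0 × 10/20.00 = 23.5 m³/s.

U_p ≈ 23.5 m³/s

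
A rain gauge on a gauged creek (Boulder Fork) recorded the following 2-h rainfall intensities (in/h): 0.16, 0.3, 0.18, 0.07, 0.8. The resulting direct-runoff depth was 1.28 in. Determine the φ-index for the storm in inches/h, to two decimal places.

Only the 2 blocks with intensity above φ contribute runoff: 0.3, 0.8 in/h.
Σ(I−φ)·Δt = d  ⇒  (0.3+0.8 − 2φ)·2 = 1.28
φ = (1.100 − 1.28/2) / 2 = 0.23 in/h.

φ ≈ 0.23 in/h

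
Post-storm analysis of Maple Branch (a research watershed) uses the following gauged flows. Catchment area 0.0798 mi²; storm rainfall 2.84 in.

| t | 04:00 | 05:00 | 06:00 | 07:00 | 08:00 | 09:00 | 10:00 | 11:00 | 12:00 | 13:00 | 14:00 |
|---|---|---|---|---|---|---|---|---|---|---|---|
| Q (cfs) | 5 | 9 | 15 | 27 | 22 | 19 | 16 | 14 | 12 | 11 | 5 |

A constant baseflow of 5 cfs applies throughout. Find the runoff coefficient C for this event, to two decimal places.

C ≈ 0.68

ΣQ_DR = 100.0 cfs; V = ΣQ_DR·Δt = 3.600 × 10^5 ft³.
Runoff depth d = V / A = 1.942 in.
C = d / P = 1.942 / 2.84 = 0.68.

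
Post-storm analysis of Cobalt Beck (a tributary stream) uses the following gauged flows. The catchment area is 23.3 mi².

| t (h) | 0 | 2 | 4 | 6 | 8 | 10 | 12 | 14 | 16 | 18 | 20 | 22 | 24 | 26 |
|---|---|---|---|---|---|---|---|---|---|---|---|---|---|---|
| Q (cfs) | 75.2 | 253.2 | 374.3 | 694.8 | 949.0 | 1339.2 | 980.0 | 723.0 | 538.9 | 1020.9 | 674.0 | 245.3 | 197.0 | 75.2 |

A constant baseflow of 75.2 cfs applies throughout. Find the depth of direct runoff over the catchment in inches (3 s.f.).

Direct runoff: 0.0, 178.0, 299.1, 619.6, 873.8, 1264.0, 904.8, 647.8, 463.7, 945.7, 598.8, 170.1, 121.8, 0.0 cfs; ΣQ_DR = 7087 cfs.
V = ΣQ_DR · Δt = 7087 × 7200 s = 5.103 × 10^7 ft³.
Over A = 23.3 mi², depth = V / A = 0.943 in.

d ≈ 0.943 in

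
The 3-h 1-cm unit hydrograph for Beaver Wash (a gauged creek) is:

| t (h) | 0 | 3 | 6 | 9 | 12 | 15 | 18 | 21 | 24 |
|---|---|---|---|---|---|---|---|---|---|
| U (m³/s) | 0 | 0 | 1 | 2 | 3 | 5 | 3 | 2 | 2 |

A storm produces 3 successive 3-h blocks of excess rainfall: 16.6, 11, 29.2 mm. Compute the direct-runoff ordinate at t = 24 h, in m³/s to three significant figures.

Q ≈ 14.3 m³/s

By discrete convolution, Q_j = Σ (P_i / 10 mm) · U_{j−i}.
At t = 24 h (j=8): Q = (16.6/10)·2 + (11/10)·2 + (29.2/10)·3 = 14.3 m³/s.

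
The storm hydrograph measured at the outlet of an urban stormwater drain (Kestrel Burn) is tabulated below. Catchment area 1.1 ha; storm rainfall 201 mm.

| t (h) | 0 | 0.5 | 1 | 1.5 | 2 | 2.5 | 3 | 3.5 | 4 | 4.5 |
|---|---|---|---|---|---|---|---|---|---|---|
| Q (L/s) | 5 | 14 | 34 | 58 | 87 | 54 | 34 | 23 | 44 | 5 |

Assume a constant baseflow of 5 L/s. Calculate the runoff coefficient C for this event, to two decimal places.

C ≈ 0.25

ΣQ_DR = 308.0 L/s; V = ΣQ_DR·Δt = 5.544 × 10^5 L.
Runoff depth d = V / A = 50.40 mm.
C = d / P = 50.40 / 201 = 0.25.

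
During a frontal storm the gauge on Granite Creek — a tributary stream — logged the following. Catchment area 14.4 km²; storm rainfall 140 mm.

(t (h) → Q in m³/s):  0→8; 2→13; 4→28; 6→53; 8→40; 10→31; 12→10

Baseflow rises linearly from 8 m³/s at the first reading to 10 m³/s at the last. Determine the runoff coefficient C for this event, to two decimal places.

C ≈ 0.43

ΣQ_DR = 120.0 m³/s; V = ΣQ_DR·Δt = 8.640 × 10^5 m³.
Runoff depth d = V / A = 60.00 mm.
C = d / P = 60.00 / 140 = 0.43.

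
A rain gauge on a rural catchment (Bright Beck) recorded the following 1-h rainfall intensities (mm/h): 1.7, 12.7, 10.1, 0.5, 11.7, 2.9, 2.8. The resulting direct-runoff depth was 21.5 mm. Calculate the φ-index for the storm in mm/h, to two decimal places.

φ ≈ 4.33 mm/h

Only the 3 blocks with intensity above φ contribute runoff: 12.7, 10.1, 11.7 mm/h.
Σ(I−φ)·Δt = d  ⇒  (12.7+10.1+11.7 − 3φ)·1 = 21.5
φ = (34.50 − 21.5/1) / 3 = 4.33 mm/h.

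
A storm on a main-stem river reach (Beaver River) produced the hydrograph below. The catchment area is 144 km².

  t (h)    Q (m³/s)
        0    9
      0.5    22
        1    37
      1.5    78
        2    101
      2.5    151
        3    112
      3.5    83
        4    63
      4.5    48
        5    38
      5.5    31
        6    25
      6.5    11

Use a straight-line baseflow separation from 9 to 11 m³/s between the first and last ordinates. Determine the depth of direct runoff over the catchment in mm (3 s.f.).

d ≈ 8.36 mm

Direct runoff: 0.00, 12.85, 27.69, 68.54, 91.38, 141.23, 102.08, 72.92, 52.77, 37.62, 27.46, 20.31, 14.15, 0.00 m³/s; ΣQ_DR = 669.0 m³/s.
V = ΣQ_DR · Δt = 669.0 × 1800 s = 1.204 × 10^6 m³.
Over A = 144 km², depth = V / A = 8.36 mm.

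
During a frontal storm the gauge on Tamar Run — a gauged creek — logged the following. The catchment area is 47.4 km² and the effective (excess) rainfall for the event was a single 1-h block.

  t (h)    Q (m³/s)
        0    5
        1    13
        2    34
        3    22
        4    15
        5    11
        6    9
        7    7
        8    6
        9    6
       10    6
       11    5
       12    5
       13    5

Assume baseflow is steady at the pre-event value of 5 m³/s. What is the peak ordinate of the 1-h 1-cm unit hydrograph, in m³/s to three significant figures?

U_p ≈ 48.3 m³/s

Direct runoff: 0.0, 8.0, 29.0, 17.0, 10.0, 6.0, 4.0, 2.0, 1.0, 1.0, 1.0, 0.0, 0.0, 0.0 m³/s; ΣQ_DR = 79.00 m³/s, peak = 29.0 m³/s.
Runoff depth d = ΣQ_DR·Δt / A = 79.00 × 3600 / (47.4 km²) = 6.000 mm.
The 1-cm UH is the DRH scaled by (10 mm)/d, so U_p = 29.0 × 10/6.000 = 48.3 m³/s.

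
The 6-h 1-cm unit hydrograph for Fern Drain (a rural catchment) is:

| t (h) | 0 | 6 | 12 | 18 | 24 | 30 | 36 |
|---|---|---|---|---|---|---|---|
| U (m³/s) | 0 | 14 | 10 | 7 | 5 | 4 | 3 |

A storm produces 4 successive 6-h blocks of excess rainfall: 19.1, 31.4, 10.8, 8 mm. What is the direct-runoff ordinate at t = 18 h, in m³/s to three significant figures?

Q ≈ 59.9 m³/s

By discrete convolution, Q_j = Σ (P_i / 10 mm) · U_{j−i}.
At t = 18 h (j=3): Q = (19.1/10)·7 + (31.4/10)·10 + (10.8/10)·14 + (8/10)·0 = 59.9 m³/s.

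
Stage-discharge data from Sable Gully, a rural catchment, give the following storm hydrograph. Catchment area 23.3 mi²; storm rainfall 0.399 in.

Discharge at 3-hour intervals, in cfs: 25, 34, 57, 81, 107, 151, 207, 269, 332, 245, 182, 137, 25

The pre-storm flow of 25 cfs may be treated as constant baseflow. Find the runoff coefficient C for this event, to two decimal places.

C ≈ 0.76

ΣQ_DR = 1527 cfs; V = ΣQ_DR·Δt = 1.649 × 10^7 ft³.
Runoff depth d = V / A = 0.3047 in.
C = d / P = 0.3047 / 0.399 = 0.76.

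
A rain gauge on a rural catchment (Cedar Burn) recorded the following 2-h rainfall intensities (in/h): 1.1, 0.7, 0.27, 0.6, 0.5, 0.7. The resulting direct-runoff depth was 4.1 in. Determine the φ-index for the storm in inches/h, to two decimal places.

φ ≈ 0.31 in/h

Only the 5 blocks with intensity above φ contribute runoff: 1.1, 0.7, 0.6, 0.5, 0.7 in/h.
Σ(I−φ)·Δt = d  ⇒  (1.1+0.7+0.6+0.5+0.7 − 5φ)·2 = 4.1
φ = (3.600 − 4.1/2) / 5 = 0.31 in/h.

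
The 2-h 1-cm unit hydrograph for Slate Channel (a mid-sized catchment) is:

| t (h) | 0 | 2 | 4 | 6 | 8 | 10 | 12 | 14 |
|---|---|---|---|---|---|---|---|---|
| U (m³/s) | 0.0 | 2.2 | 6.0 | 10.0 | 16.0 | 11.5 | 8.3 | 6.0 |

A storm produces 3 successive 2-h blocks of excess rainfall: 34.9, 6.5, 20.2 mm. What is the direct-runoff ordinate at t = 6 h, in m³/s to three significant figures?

By discrete convolution, Q_j = Σ (P_i / 10 mm) · U_{j−i}.
At t = 6 h (j=3): Q = (34.9/10)·10.0 + (6.5/10)·6.0 + (20.2/10)·2.2 = 43.2 m³/s.

Q ≈ 43.2 m³/s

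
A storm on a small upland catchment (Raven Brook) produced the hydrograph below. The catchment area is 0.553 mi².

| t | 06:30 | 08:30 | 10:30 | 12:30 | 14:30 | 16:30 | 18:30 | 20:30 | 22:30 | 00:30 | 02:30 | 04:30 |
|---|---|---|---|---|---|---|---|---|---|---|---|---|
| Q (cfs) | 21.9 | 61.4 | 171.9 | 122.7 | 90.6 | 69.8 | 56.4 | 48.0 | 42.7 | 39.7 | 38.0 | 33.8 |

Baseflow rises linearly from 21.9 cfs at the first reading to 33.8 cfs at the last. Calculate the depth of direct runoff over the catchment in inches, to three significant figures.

Direct runoff: 0.00, 38.42, 147.84, 97.55, 64.37, 42.49, 28.01, 18.53, 12.15, 8.06, 5.28, 0.00 cfs; ΣQ_DR = 462.7 cfs.
V = ΣQ_DR · Δt = 462.7 × 7200 s = 3.331 × 10^6 ft³.
Over A = 0.553 mi², depth = V / A = 2.59 in.

d ≈ 2.59 in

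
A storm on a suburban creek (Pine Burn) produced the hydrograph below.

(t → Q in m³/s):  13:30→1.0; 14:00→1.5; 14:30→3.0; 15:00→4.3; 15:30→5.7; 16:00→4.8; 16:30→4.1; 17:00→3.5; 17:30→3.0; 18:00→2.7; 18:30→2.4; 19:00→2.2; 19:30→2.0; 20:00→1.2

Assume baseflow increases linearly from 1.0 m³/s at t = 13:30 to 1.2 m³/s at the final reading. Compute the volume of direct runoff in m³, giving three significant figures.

V ≈ 46800 m³

Direct-runoff ordinates (Q − Q_b): 0.00, 0.48, 1.97, 3.25, 4.64, 3.72, 3.01, 2.39, 1.88, 1.56, 1.25, 1.03, 0.82, 0.00 m³/s.
ΣQ_DR = 26.00 m³/s.
With Δt = 0.5 h = 1800 s, V = ΣQ_DR · Δt = 26.00 × 1800 = 46800 m³.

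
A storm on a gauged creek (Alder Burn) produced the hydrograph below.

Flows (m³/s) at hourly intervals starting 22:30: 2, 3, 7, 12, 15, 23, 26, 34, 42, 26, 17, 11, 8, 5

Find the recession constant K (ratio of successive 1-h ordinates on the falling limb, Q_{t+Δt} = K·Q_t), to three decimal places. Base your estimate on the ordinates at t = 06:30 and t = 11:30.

Using the recession-limb readings at t = 06:30 and t = 11:30: Q falls from 42 to 5 m³/s over 5 intervals.
K = (Q₂/Q₁)^(1/5) = (5/42)^(1/5) = 0.653.

K ≈ 0.653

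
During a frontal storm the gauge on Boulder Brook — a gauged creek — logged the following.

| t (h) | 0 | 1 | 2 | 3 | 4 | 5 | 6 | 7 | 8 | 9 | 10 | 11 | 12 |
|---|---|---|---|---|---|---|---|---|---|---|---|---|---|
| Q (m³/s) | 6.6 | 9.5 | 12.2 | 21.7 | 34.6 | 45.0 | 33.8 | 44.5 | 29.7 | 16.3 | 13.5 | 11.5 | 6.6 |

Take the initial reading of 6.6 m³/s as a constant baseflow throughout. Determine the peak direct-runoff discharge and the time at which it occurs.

Q_p = 38.4 m³/s at t = 5 h

Subtracting baseflow gives direct-runoff ordinates: 0.0, 2.9, 5.6, 15.1, 28.0, 38.4, 27.2, 37.9, 23.1, 9.7, 6.9, 4.9, 0.0 m³/s.
The maximum is 38.4 m³/s, occurring at the reading for t = 5 h.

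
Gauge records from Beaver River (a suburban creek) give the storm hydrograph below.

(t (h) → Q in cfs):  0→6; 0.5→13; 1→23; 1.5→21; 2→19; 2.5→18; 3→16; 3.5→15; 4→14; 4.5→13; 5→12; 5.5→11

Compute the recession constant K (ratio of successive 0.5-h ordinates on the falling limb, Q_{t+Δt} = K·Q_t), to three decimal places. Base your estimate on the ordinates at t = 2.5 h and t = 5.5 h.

K ≈ 0.921

Using the recession-limb readings at t = 2.5 h and t = 5.5 h: Q falls from 18 to 11 cfs over 6 intervals.
K = (Q₂/Q₁)^(1/6) = (11/18)^(1/6) = 0.921.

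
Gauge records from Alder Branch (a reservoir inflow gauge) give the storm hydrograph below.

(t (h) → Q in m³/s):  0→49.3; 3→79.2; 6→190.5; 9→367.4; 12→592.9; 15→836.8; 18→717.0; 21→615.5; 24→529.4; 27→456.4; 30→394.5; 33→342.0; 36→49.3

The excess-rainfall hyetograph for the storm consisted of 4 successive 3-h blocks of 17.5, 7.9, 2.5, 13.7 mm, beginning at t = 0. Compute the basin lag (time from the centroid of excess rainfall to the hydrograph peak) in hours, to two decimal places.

Centroid of excess rainfall: t_c = Σ P_i·t̄_i / ΣP_i = 5.3942 h (block centres at 1.5, 4.5, 7.5, 10.5 h).
Hydrograph peak occurs at t = 15 h, so basin lag t_L = 15 − 5.3942 = 9.61 h.

t_L ≈ 9.61 h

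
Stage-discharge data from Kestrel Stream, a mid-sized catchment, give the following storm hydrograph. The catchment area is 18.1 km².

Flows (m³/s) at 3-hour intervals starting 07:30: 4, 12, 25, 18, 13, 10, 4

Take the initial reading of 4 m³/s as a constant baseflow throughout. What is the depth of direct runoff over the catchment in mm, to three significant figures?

Direct runoff: 0.0, 8.0, 21.0, 14.0, 9.0, 6.0, 0.0 m³/s; ΣQ_DR = 58.00 m³/s.
V = ΣQ_DR · Δt = 58.00 × 10800 s = 6.264 × 10^5 m³.
Over A = 18.1 km², depth = V / A = 34.6 mm.

d ≈ 34.6 mm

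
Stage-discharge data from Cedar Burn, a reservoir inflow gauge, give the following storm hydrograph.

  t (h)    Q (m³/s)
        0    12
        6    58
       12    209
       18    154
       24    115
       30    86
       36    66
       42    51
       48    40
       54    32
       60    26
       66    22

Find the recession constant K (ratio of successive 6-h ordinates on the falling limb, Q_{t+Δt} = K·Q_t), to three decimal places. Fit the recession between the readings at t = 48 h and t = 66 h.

Using the recession-limb readings at t = 48 h and t = 66 h: Q falls from 40 to 22 m³/s over 3 intervals.
K = (Q₂/Q₁)^(1/3) = (22/40)^(1/3) = 0.819.

K ≈ 0.819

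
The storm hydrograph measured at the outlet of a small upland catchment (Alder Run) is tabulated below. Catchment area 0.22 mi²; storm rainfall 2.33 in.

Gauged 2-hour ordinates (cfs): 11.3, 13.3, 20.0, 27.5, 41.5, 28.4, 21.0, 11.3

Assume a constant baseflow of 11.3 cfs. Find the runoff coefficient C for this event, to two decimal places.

ΣQ_DR = 83.90 cfs; V = ΣQ_DR·Δt = 6.041 × 10^5 ft³.
Runoff depth d = V / A = 1.182 in.
C = d / P = 1.182 / 2.33 = 0.51.

C ≈ 0.51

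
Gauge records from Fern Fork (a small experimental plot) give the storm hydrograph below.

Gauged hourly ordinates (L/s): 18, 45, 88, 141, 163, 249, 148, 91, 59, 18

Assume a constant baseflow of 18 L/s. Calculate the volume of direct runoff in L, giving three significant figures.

Direct-runoff ordinates (Q − Q_b): 0.0, 27.0, 70.0, 123.0, 145.0, 231.0, 130.0, 73.0, 41.0, 0.0 L/s.
ΣQ_DR = 840.0 L/s.
With Δt = 1 h = 3600 s, V = ΣQ_DR · Δt = 840.0 × 3600 = 3.02 × 10^6 L.

V ≈ 3.02 × 10^6 L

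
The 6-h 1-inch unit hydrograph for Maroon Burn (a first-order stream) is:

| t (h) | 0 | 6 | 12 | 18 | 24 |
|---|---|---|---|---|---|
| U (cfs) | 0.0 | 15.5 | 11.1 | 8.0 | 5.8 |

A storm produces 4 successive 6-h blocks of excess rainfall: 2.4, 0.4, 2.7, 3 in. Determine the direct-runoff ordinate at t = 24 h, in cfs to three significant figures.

Q ≈ 93.6 cfs

By discrete convolution, Q_j = Σ (P_i / 1 in) · U_{j−i}.
At t = 24 h (j=4): Q = (2.4/1)·5.8 + (0.4/1)·8.0 + (2.7/1)·11.1 + (3/1)·15.5 = 93.6 cfs.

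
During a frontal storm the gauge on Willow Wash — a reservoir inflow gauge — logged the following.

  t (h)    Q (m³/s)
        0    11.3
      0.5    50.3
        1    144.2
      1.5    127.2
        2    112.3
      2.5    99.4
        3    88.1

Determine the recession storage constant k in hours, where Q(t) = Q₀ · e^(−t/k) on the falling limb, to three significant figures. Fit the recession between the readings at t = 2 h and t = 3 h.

On the falling limb, Q drops from 112.3 to 88.1 m³/s between t = 2 h and t = 3 h (Δt = 1 h).
k = −Δt / ln(Q₂/Q₁) = −1 / ln(88.1/112.3) = 4.12 h.

k ≈ 4.12 h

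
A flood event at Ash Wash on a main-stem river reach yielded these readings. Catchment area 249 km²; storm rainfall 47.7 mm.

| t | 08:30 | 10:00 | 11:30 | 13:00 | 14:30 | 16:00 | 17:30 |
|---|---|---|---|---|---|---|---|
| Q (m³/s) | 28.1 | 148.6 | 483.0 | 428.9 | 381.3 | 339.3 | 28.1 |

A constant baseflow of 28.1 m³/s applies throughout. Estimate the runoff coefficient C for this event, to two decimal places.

ΣQ_DR = 1641 m³/s; V = ΣQ_DR·Δt = 8.859 × 10^6 m³.
Runoff depth d = V / A = 35.58 mm.
C = d / P = 35.58 / 47.7 = 0.75.

C ≈ 0.75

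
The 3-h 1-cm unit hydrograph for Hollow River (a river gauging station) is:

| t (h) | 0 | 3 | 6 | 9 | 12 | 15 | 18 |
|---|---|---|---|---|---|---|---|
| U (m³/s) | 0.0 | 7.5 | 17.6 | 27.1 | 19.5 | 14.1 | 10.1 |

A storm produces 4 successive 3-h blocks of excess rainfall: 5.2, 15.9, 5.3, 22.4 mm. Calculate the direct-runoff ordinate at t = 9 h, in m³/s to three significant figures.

Q ≈ 46.1 m³/s

By discrete convolution, Q_j = Σ (P_i / 10 mm) · U_{j−i}.
At t = 9 h (j=3): Q = (5.2/10)·27.1 + (15.9/10)·17.6 + (5.3/10)·7.5 + (22.4/10)·0.0 = 46.1 m³/s.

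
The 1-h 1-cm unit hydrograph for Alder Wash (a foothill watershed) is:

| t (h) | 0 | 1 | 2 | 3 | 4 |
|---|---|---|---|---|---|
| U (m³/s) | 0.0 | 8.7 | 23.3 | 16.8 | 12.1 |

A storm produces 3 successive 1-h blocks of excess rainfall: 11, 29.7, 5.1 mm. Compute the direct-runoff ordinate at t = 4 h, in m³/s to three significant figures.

Q ≈ 75.1 m³/s

By discrete convolution, Q_j = Σ (P_i / 10 mm) · U_{j−i}.
At t = 4 h (j=4): Q = (11/10)·12.1 + (29.7/10)·16.8 + (5.1/10)·23.3 = 75.1 m³/s.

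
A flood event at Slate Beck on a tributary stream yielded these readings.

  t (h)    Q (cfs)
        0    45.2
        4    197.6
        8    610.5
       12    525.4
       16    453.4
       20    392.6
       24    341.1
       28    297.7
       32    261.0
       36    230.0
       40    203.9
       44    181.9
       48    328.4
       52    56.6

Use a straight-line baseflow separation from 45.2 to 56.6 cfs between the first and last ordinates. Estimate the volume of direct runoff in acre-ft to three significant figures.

V ≈ 1130 acre-ft

Direct-runoff ordinates (Q − Q_b): 0.00, 151.52, 563.55, 477.57, 404.69, 343.02, 290.64, 246.36, 208.78, 176.91, 149.93, 127.05, 272.68, 0.00 cfs.
ΣQ_DR = 3413 cfs.
With Δt = 4 h = 14400 s, V = ΣQ_DR · Δt = 3413 × 14400 = 4.91 × 10^7 ft³ = 1130 acre-ft.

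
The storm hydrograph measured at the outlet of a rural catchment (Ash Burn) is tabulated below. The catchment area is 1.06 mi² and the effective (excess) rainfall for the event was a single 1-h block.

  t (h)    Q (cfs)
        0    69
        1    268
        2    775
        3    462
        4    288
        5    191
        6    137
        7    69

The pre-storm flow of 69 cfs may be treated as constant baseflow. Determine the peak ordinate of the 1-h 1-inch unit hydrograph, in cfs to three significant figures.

U_p ≈ 283 cfs

Direct runoff: 0.0, 199.0, 706.0, 393.0, 219.0, 122.0, 68.0, 0.0 cfs; ΣQ_DR = 1707 cfs, peak = 706.0 cfs.
Runoff depth d = ΣQ_DR·Δt / A = 1707 × 3600 / (1.06 mi²) = 2.495 in.
The 1-inch UH is the DRH scaled by (1 in)/d, so U_p = 706.0 × 1/2.495 = 283 cfs.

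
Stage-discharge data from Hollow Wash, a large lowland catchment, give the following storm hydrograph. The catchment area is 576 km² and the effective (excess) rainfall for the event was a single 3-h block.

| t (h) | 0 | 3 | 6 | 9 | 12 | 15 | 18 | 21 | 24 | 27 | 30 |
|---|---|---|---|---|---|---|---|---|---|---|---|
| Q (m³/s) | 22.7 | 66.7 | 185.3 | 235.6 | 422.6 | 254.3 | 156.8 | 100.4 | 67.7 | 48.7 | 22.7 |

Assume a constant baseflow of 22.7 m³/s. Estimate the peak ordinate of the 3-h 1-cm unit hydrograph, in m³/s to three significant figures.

Direct runoff: 0.0, 44.0, 162.6, 212.9, 399.9, 231.6, 134.1, 77.7, 45.0, 26.0, 0.0 m³/s; ΣQ_DR = 1334 m³/s, peak = 399.9 m³/s.
Runoff depth d = ΣQ_DR·Δt / A = 1334 × 10800 / (576 km²) = 25.01 mm.
The 1-cm UH is the DRH scaled by (10 mm)/d, so U_p = 399.9 × 10/25.01 = 160 m³/s.

U_p ≈ 160 m³/s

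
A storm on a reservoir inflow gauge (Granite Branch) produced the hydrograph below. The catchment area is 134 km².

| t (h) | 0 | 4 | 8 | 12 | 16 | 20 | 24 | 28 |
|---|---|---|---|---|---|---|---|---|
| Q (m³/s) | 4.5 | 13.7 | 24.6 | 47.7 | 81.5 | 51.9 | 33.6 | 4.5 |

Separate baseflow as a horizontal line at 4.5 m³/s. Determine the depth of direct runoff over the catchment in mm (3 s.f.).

d ≈ 24.3 mm

Direct runoff: 0.0, 9.2, 20.1, 43.2, 77.0, 47.4, 29.1, 0.0 m³/s; ΣQ_DR = 226.0 m³/s.
V = ΣQ_DR · Δt = 226.0 × 14400 s = 3.254 × 10^6 m³.
Over A = 134 km², depth = V / A = 24.3 mm.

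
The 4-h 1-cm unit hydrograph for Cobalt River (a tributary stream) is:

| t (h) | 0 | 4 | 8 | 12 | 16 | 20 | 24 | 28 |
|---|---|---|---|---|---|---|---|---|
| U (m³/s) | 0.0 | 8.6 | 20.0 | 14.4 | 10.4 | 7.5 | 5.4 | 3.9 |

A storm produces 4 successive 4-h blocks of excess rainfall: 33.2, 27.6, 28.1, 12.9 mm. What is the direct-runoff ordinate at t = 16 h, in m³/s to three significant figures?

Q ≈ 142 m³/s

By discrete convolution, Q_j = Σ (P_i / 10 mm) · U_{j−i}.
At t = 16 h (j=4): Q = (33.2/10)·10.4 + (27.6/10)·14.4 + (28.1/10)·20.0 + (12.9/10)·8.6 = 142 m³/s.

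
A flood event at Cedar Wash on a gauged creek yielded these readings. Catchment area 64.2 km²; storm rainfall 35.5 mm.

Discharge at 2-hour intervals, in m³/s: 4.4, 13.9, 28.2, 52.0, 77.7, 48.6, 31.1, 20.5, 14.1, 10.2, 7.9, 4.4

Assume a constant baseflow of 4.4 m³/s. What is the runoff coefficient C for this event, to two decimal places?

ΣQ_DR = 260.2 m³/s; V = ΣQ_DR·Δt = 1.873 × 10^6 m³.
Runoff depth d = V / A = 29.18 mm.
C = d / P = 29.18 / 35.5 = 0.82.

C ≈ 0.82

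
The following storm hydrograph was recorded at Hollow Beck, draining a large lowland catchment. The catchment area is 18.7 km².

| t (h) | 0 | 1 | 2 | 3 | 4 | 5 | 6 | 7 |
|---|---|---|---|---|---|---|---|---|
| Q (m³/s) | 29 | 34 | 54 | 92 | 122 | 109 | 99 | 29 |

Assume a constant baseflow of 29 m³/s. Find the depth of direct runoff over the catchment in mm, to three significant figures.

d ≈ 64.7 mm

Direct runoff: 0.0, 5.0, 25.0, 63.0, 93.0, 80.0, 70.0, 0.0 m³/s; ΣQ_DR = 336.0 m³/s.
V = ΣQ_DR · Δt = 336.0 × 3600 s = 1.210 × 10^6 m³.
Over A = 18.7 km², depth = V / A = 64.7 mm.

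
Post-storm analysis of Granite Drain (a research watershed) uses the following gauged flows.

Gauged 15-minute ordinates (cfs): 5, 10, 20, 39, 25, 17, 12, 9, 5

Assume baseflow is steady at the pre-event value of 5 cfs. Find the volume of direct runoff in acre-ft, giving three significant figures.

Direct-runoff ordinates (Q − Q_b): 0.0, 5.0, 15.0, 34.0, 20.0, 12.0, 7.0, 4.0, 0.0 cfs.
ΣQ_DR = 97.00 cfs.
With Δt = 0.25 h = 900 s, V = ΣQ_DR · Δt = 97.00 × 900 = 87300 ft³ = 2.00 acre-ft.

V ≈ 2.00 acre-ft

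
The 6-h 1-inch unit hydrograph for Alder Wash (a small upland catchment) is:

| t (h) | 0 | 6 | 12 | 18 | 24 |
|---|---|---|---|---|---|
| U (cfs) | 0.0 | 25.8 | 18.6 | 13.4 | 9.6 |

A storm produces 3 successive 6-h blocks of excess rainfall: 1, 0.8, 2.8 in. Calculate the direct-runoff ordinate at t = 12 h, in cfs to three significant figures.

By discrete convolution, Q_j = Σ (P_i / 1 in) · U_{j−i}.
At t = 12 h (j=2): Q = (1/1)·18.6 + (0.8/1)·25.8 + (2.8/1)·0.0 = 39.2 cfs.

Q ≈ 39.2 cfs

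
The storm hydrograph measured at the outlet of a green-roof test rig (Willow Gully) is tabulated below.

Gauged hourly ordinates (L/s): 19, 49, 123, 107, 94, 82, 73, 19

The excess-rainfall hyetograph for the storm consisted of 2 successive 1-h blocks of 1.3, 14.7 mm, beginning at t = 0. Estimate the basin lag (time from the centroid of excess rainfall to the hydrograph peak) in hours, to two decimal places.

t_L ≈ 0.58 h

Centroid of excess rainfall: t_c = Σ P_i·t̄_i / ΣP_i = 1.4187 h (block centres at 0.5, 1.5 h).
Hydrograph peak occurs at t = 2 h, so basin lag t_L = 2 − 1.4187 = 0.58 h.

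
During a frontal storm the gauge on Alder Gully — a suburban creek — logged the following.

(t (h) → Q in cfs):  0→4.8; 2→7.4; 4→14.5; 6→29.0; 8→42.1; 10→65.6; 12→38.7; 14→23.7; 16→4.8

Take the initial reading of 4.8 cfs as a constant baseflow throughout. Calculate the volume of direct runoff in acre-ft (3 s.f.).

V ≈ 31.0 acre-ft

Direct-runoff ordinates (Q − Q_b): 0.0, 2.6, 9.7, 24.2, 37.3, 60.8, 33.9, 18.9, 0.0 cfs.
ΣQ_DR = 187.4 cfs.
With Δt = 2 h = 7200 s, V = ΣQ_DR · Δt = 187.4 × 7200 = 1.35 × 10^6 ft³ = 31.0 acre-ft.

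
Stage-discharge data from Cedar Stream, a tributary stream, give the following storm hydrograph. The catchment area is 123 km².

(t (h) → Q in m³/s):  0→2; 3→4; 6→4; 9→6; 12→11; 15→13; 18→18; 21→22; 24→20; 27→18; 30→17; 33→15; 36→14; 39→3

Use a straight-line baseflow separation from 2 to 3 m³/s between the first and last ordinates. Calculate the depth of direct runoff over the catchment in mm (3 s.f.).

d ≈ 11.6 mm

Direct runoff: 0.00, 1.92, 1.85, 3.77, 8.69, 10.62, 15.54, 19.46, 17.38, 15.31, 14.23, 12.15, 11.08, 0.00 m³/s; ΣQ_DR = 132.0 m³/s.
V = ΣQ_DR · Δt = 132.0 × 10800 s = 1.426 × 10^6 m³.
Over A = 123 km², depth = V / A = 11.6 mm.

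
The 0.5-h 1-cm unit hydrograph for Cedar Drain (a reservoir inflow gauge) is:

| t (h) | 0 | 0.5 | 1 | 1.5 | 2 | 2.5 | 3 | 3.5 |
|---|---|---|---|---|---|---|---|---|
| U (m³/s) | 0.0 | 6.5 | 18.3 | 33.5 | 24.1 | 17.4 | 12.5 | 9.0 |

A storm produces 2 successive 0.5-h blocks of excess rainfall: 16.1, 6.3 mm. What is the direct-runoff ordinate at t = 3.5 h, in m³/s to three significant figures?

Q ≈ 22.4 m³/s

By discrete convolution, Q_j = Σ (P_i / 10 mm) · U_{j−i}.
At t = 3.5 h (j=7): Q = (16.1/10)·9.0 + (6.3/10)·12.5 = 22.4 m³/s.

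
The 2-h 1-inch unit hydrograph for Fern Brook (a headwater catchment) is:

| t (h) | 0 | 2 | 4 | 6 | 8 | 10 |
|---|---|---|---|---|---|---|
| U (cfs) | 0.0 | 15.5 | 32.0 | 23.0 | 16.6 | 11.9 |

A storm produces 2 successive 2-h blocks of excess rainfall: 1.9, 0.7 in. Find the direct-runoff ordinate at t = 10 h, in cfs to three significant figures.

By discrete convolution, Q_j = Σ (P_i / 1 in) · U_{j−i}.
At t = 10 h (j=5): Q = (1.9/1)·11.9 + (0.7/1)·16.6 = 34.2 cfs.

Q ≈ 34.2 cfs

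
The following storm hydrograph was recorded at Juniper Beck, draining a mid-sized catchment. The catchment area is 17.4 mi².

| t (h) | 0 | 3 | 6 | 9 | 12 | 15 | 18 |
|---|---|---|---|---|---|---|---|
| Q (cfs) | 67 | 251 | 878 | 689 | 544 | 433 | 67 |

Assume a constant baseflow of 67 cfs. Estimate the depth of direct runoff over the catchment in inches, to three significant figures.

d ≈ 0.657 in

Direct runoff: 0.0, 184.0, 811.0, 622.0, 477.0, 366.0, 0.0 cfs; ΣQ_DR = 2460 cfs.
V = ΣQ_DR · Δt = 2460 × 10800 s = 2.657 × 10^7 ft³.
Over A = 17.4 mi², depth = V / A = 0.657 in.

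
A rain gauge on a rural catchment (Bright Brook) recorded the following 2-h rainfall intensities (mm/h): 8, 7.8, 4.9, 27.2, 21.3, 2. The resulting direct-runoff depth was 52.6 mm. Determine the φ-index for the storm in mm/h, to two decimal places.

φ ≈ 11.10 mm/h

Only the 2 blocks with intensity above φ contribute runoff: 27.2, 21.3 mm/h.
Σ(I−φ)·Δt = d  ⇒  (27.2+21.3 − 2φ)·2 = 52.6
φ = (48.50 − 52.6/2) / 2 = 11.10 mm/h.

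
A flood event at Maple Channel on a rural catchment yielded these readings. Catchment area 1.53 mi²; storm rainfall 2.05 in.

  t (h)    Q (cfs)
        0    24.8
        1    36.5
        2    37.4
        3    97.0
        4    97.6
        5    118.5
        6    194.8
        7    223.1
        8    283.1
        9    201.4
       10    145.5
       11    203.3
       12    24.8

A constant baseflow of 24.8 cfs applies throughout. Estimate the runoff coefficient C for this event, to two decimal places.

C ≈ 0.67

ΣQ_DR = 1365 cfs; V = ΣQ_DR·Δt = 4.915 × 10^6 ft³.
Runoff depth d = V / A = 1.383 in.
C = d / P = 1.383 / 2.05 = 0.67.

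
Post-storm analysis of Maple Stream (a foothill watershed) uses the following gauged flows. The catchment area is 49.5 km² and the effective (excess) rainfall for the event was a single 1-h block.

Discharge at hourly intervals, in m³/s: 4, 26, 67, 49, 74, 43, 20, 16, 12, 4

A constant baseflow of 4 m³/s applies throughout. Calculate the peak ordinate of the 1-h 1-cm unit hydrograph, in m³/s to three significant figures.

Direct runoff: 0.0, 22.0, 63.0, 45.0, 70.0, 39.0, 16.0, 12.0, 8.0, 0.0 m³/s; ΣQ_DR = 275.0 m³/s, peak = 70.0 m³/s.
Runoff depth d = ΣQ_DR·Δt / A = 275.0 × 3600 / (49.5 km²) = 20.00 mm.
The 1-cm UH is the DRH scaled by (10 mm)/d, so U_p = 70.0 × 10/20.00 = 35.0 m³/s.

U_p ≈ 35.0 m³/s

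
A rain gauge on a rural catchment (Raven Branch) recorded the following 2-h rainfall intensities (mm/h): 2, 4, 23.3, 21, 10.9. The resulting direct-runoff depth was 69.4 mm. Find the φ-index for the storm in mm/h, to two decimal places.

Only the 3 blocks with intensity above φ contribute runoff: 23.3, 21, 10.9 mm/h.
Σ(I−φ)·Δt = d  ⇒  (23.3+21+10.9 − 3φ)·2 = 69.4
φ = (55.20 − 69.4/2) / 3 = 6.83 mm/h.

φ ≈ 6.83 mm/h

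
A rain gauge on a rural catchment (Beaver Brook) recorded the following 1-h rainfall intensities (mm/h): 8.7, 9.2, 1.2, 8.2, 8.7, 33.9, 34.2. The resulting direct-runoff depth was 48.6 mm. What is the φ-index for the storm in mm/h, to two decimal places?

Only the 2 blocks with intensity above φ contribute runoff: 33.9, 34.2 mm/h.
Σ(I−φ)·Δt = d  ⇒  (33.9+34.2 − 2φ)·1 = 48.6
φ = (68.10 − 48.6/1) / 2 = 9.75 mm/h.

φ ≈ 9.75 mm/h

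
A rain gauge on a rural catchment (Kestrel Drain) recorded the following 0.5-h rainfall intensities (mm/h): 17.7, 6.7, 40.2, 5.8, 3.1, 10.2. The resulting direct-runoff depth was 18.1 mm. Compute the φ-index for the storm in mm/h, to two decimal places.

Only the 2 blocks with intensity above φ contribute runoff: 17.7, 40.2 mm/h.
Σ(I−φ)·Δt = d  ⇒  (17.7+40.2 − 2φ)·0.5 = 18.1
φ = (57.90 − 18.1/0.5) / 2 = 10.85 mm/h.

φ ≈ 10.85 mm/h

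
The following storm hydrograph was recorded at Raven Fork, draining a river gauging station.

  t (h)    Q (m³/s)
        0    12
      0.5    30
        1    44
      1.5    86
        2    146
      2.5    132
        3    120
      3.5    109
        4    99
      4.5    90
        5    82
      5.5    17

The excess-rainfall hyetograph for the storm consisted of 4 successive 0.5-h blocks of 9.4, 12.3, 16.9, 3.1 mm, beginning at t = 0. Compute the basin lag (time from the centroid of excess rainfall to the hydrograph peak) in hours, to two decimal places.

Centroid of excess rainfall: t_c = Σ P_i·t̄_i / ΣP_i = 0.9143 h (block centres at 0.25, 0.75, 1.25, 1.75 h).
Hydrograph peak occurs at t = 2 h, so basin lag t_L = 2 − 0.9143 = 1.09 h.

t_L ≈ 1.09 h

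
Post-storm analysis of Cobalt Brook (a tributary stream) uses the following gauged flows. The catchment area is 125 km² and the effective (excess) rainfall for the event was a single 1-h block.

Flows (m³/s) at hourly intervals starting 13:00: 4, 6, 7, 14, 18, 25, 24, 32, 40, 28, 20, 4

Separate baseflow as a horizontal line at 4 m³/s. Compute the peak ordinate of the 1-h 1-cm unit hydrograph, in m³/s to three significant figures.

U_p ≈ 71.8 m³/s

Direct runoff: 0.0, 2.0, 3.0, 10.0, 14.0, 21.0, 20.0, 28.0, 36.0, 24.0, 16.0, 0.0 m³/s; ΣQ_DR = 174.0 m³/s, peak = 36.0 m³/s.
Runoff depth d = ΣQ_DR·Δt / A = 174.0 × 3600 / (125 km²) = 5.011 mm.
The 1-cm UH is the DRH scaled by (10 mm)/d, so U_p = 36.0 × 10/5.011 = 71.8 m³/s.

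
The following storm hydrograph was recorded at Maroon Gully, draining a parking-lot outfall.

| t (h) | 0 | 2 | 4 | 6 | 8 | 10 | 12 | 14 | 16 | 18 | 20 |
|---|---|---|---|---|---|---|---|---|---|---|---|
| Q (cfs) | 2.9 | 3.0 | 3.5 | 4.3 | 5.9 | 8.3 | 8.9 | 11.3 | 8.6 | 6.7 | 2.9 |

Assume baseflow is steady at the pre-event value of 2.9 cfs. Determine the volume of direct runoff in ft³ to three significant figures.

Direct-runoff ordinates (Q − Q_b): 0.0, 0.1, 0.6, 1.4, 3.0, 5.4, 6.0, 8.4, 5.7, 3.8, 0.0 cfs.
ΣQ_DR = 34.40 cfs.
With Δt = 2 h = 7200 s, V = ΣQ_DR · Δt = 34.40 × 7200 = 2.48 × 10^5 ft³.

V ≈ 2.48 × 10^5 ft³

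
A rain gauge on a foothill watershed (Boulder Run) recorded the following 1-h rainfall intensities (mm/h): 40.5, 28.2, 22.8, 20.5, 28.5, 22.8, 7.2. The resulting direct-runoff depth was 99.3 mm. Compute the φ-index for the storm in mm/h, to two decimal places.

φ ≈ 10.67 mm/h

Only the 6 blocks with intensity above φ contribute runoff: 40.5, 28.2, 22.8, 20.5, 28.5, 22.8 mm/h.
Σ(I−φ)·Δt = d  ⇒  (40.5+28.2+22.8+20.5+28.5+22.8 − 6φ)·1 = 99.3
φ = (163.3 − 99.3/1) / 6 = 10.67 mm/h.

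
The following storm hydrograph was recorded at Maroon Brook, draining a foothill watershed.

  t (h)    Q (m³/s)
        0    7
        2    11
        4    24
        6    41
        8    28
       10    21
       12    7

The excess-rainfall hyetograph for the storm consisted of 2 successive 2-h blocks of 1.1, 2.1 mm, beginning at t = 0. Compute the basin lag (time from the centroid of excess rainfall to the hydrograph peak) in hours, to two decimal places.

t_L ≈ 3.69 h

Centroid of excess rainfall: t_c = Σ P_i·t̄_i / ΣP_i = 2.3125 h (block centres at 1, 3 h).
Hydrograph peak occurs at t = 6 h, so basin lag t_L = 6 − 2.3125 = 3.69 h.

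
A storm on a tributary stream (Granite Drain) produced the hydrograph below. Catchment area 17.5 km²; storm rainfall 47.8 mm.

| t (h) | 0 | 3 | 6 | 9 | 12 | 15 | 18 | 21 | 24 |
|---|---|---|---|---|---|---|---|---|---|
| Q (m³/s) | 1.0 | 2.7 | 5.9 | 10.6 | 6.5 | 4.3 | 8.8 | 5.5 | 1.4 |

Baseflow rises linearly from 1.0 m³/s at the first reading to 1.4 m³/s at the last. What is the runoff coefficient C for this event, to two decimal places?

ΣQ_DR = 35.90 m³/s; V = ΣQ_DR·Δt = 3.877 × 10^5 m³.
Runoff depth d = V / A = 22.16 mm.
C = d / P = 22.16 / 47.8 = 0.46.

C ≈ 0.46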